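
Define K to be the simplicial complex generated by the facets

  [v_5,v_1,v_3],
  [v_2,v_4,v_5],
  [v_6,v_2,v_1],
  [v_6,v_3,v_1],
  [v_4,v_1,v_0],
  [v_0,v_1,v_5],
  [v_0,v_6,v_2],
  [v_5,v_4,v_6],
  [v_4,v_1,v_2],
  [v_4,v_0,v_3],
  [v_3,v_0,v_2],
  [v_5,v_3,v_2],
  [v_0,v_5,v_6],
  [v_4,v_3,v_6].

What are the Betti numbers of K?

Order the vertices as v_0 < v_1 < v_2 < v_3 < v_4 < v_5 < v_6. Listing each simplex with vertices in this order, K has dimension 2 with simplices:

  0-simplices (7): [v_0], [v_1], [v_2], [v_3], [v_4], [v_5], [v_6]
  1-simplices (21): (21 of them)
  2-simplices (14): (14 of them)

Hence C_0 ≅ Z^7, C_1 ≅ Z^21, C_2 ≅ Z^14.

The boundary map ∂_1: C_1 → C_0 sends each edge [p,q] (with p < q) to q − p.
The 7×21 boundary matrix has rank 6 and Smith normal form diag(1,1,1,1,1,1).

Boundary ∂_2: C_2 → C_1 maps a triangle to the signed sum of its edges. For instance
  ∂[v_4,v_5,v_6] = [v_5,v_6] − [v_4,v_6] + [v_4,v_5],
  ∂[v_0,v_2,v_3] = [v_2,v_3] − [v_0,v_3] + [v_0,v_2].
This gives a 21×14 integer matrix of rank 13; reducing to Smith normal form yields diagonal entries (1,1,1,1,1,1,1,1,1,1,1,1,1).

Computing H_k = (kernel of ∂_k) / (image of ∂_{k+1}):

  H_0: rank C_0 − rank ∂_1 = 7 − 6 = 1, and the invariant factors of ∂_1 are all 1, so H_0 = Z.
  H_1: rank ker ∂_1 − rank ∂_2 = (21 − 6) − 13 = 2, and the invariant factors of ∂_2 are all 1, so H_1 = Z^2.
  H_2: rank ker ∂_2 − rank ∂_3 = (14 − 13) − 0 = 1, and there is no ∂_3, so H_2 = Z.

Hence the Betti numbers are b_0 = 1, b_1 = 2, b_2 = 1.

b_0 = 1, b_1 = 2, b_2 = 1.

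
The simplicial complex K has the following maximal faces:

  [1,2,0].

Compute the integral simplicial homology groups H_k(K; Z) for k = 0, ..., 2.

H_0 ≅ Z,  H_1 = 0,  H_2 = 0.

Take the total order 0 < 1 < 2 on the vertex set. Then K (dimension 2) consists of the simplices:

  0-simplices (3): [0], [1], [2]
  1-simplices (3): [0,1], [0,2], [1,2]
  2-simplices (1): [0,1,2]

Hence C_0 ≅ Z^3, C_1 ≅ Z^3, C_2 ≅ Z^1.

∂_1: C_1 → C_0 is given by ∂[p,q] = [q] − [p]. For instance
  ∂[0,1] = [1] − [0].
The 3×3 boundary matrix has rank 2 and Smith normal form diag(1,1).

Boundary ∂_2: C_2 → C_1 sends each 2-simplex [p,q,r] to [q,r] − [p,r] + [p,q]. For instance
  ∂[0,1,2] = [1,2] − [0,2] + [0,1].
As a 3×1 matrix over Z this has rank 1, with invariant factors (1).

Reading off H_k = ker ∂_k / im ∂_{k+1}:

  H_0: rank C_0 − rank ∂_1 = 3 − 2 = 1, and the invariant factors of ∂_1 are all 1, so H_0 = Z.
  H_1: rank ker ∂_1 − rank ∂_2 = (3 − 2) − 1 = 0, and the invariant factors of ∂_2 are all 1, so H_1 = 0.
  H_2: rank ker ∂_2 − rank ∂_3 = (1 − 1) − 0 = 0, and there is no ∂_3, so H_2 = 0.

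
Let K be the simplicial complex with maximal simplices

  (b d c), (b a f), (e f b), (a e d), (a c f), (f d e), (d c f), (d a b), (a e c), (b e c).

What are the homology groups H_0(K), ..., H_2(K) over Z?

H_0 = Z,  H_1 = Z_2,  H_2 = 0.

We work with the vertex ordering a < b < c < d < e < f. The simplices of K, each written with vertices in increasing order, are:

  0-simplices (6): a, b, c, d, e, f
  1-simplices (15): ab, ac, ad, ae, af, bc, bd, be, bf, cd, ce, cf, de, df, ef
  2-simplices (10): abd, abf, ace, acf, ade, bcd, bce, bef, cdf, def

so the chain groups are C_0 ≅ Z^6, C_1 ≅ Z^15, C_2 ≅ Z^10.

Boundary ∂_1: C_1 → C_0 maps an edge to its endpoints' difference, ∂[p,q] = q − p. For instance
  ∂ce = e − c.
The resulting 6×15 matrix has rank 5, and its Smith normal form has invariant factors (1,1,1,1,1).

∂_2: C_2 → C_1 acts by ∂[p,q,r] = [q,r] − [p,r] + [p,q]. For instance
  ∂ace = ce − ae + ac,
  ∂acf = cf − af + ac.
The 15×10 boundary matrix has rank 10 and Smith normal form diag(1,1,1,1,1,1,1,1,1,2).

Computing H_k = (kernel of ∂_k) / (image of ∂_{k+1}):

  H_0: rank C_0 − rank ∂_1 = 6 − 5 = 1, and the invariant factors of ∂_1 are all 1, so H_0 ≅ Z.
  H_1: rank ker ∂_1 − rank ∂_2 = (15 − 5) − 10 = 0, and ∂_2 has invariant factor 2 > 1, so H_1 ≅ Z_2.
  H_2: rank ker ∂_2 − rank ∂_3 = (10 − 10) − 0 = 0, and there is no ∂_3, so H_2 ≅ 0.

(K is a triangulation of the real projective plane RP^2.)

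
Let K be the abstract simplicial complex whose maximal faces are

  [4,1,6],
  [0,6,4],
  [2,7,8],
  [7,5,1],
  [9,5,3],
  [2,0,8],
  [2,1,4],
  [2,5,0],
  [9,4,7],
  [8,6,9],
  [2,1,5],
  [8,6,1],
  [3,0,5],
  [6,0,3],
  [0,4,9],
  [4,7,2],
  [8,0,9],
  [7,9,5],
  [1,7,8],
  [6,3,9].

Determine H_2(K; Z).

H_2 ≅ 0.

Fix the vertex order 0 < 1 < 2 < 3 < 4 < 5 < 6 < 7 < 8 < 9 and write every simplex with vertices in increasing order. Then dim K = 2 and the simplices of K are:

  0-simplices (10): [0], [1], [2], [3], [4], [5], [6], [7], [8], [9]
  1-simplices (30): (30 of them)
  2-simplices (20): (20 of them)

Hence C_0 ≅ Z^10, C_1 ≅ Z^30, C_2 ≅ Z^20.

Boundary ∂_1: C_1 → C_0 is given by ∂[p,q] = [q] − [p]. For instance
  ∂[7,8] = [8] − [7].
The 10×30 boundary matrix has rank 9 and Smith normal form diag(1,1,1,1,1,1,1,1,1).

Boundary ∂_2: C_2 → C_1 acts by ∂[p,q,r] = [q,r] − [p,r] + [p,q]. For instance
  ∂[2,4,7] = [4,7] − [2,7] + [2,4],
  ∂[3,5,9] = [5,9] − [3,9] + [3,5].
This gives a 30×20 integer matrix of rank 20; reducing to Smith normal form yields diagonal entries (1,1,1,1,1,1,1,1,1,1,1,1,1,1,1,1,1,1,1,2).

From H_k ≅ ker(∂_k) / im(∂_{k+1}) we obtain:

  H_2: rank ker ∂_2 − rank ∂_3 = (20 − 20) − 0 = 0, and there is no ∂_3, so H_2 = 0.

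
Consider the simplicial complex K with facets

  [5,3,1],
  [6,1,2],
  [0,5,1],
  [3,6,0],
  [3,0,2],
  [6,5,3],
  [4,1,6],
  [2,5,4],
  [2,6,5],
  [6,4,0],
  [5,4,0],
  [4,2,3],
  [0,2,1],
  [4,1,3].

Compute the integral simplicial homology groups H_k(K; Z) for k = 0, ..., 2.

H_0 ≅ Z,  H_1 ≅ Z^2,  H_2 ≅ Z.

Order the vertices as 0 < 1 < 2 < 3 < 4 < 5 < 6. Listing each simplex with vertices in this order, K has dimension 2 with simplices:

  0-simplices (7): [0], [1], [2], [3], [4], [5], [6]
  1-simplices (21): [0,1], [0,2], [0,3], [0,4], [0,5], [0,6], [1,2], [1,3], [1,4], [1,5], [1,6], [2,3], [2,4], [2,5], [2,6], [3,4], [3,5], [3,6], [4,5], [4,6], [5,6]
  2-simplices (14): [0,1,2], [0,1,5], [0,2,3], [0,3,6], [0,4,5], [0,4,6], [1,2,6], [1,3,4], [1,3,5], [1,4,6], [2,3,4], [2,4,5], [2,5,6], [3,5,6]

Hence C_0 ≅ Z^7, C_1 ≅ Z^21, C_2 ≅ Z^14.

The boundary map ∂_1: C_1 → C_0 sends each edge [p,q] (with p < q) to q − p. For instance
  ∂[4,6] = [6] − [4].
The resulting 7×21 matrix has rank 6, and its Smith normal form has invariant factors (1,1,1,1,1,1).

∂_2: C_2 → C_1 maps a triangle to the signed sum of its edges. For instance
  ∂[0,2,3] = [2,3] − [0,3] + [0,2],
  ∂[0,4,5] = [4,5] − [0,5] + [0,4].
As a 21×14 matrix over Z this has rank 13, with invariant factors (1,1,1,1,1,1,1,1,1,1,1,1,1).

From H_k ≅ ker(∂_k) / im(∂_{k+1}) we obtain:

  H_0: rank C_0 − rank ∂_1 = 7 − 6 = 1, and the invariant factors of ∂_1 are all 1, so H_0 ≅ Z.
  H_1: rank ker ∂_1 − rank ∂_2 = (21 − 6) − 13 = 2, and the invariant factors of ∂_2 are all 1, so H_1 ≅ Z^2.
  H_2: rank ker ∂_2 − rank ∂_3 = (14 − 13) − 0 = 1, and there is no ∂_3, so H_2 ≅ Z.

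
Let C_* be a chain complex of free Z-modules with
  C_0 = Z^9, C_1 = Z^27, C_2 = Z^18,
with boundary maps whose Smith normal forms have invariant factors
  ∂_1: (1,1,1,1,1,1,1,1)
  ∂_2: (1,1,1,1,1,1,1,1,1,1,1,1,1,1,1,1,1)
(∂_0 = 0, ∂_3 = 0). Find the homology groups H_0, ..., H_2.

H_0 ≅ Z,  H_1 ≅ Z^2,  H_2 ≅ Z.

H_0: b_0 = 9 − 0 − 8 = 1; torsion from ∂_1 factors > 1: none. So H_0 ≅ Z.
H_1: b_1 = 27 − 8 − 17 = 2; torsion from ∂_2 factors > 1: none. So H_1 ≅ Z^2.
H_2: b_2 = 18 − 17 − 0 = 1; torsion from ∂_3 factors > 1: none. So H_2 ≅ Z.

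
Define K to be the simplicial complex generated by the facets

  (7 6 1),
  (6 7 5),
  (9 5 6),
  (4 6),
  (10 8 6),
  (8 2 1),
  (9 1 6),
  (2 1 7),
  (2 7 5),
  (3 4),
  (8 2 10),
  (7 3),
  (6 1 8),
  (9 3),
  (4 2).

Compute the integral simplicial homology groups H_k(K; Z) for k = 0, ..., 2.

H_0 ≅ Z,  H_1 ≅ Z^3,  H_2 = 0.

Take the total order 1 < 2 < 3 < 4 < 5 < 6 < 7 < 8 < 9 < 10 on the vertex set. Then K (dimension 2) consists of the simplices:

  0-simplices (10): [1], [2], [3], [4], [5], [6], [7], [8], [9], [10]
  1-simplices (22): [1,2], [1,6], [1,7], [1,8], [1,9], [2,4], [2,5], [2,7], [2,8], [2,10], [3,4], [3,7], [3,9], [4,6], [5,6], [5,7], [5,9], [6,7], [6,8], [6,9], [6,10], [8,10]
  2-simplices (10): [1,2,7], [1,2,8], [1,6,7], [1,6,8], [1,6,9], [2,5,7], [2,8,10], [5,6,7], [5,6,9], [6,8,10]

giving chain groups C_0 ≅ Z^10, C_1 ≅ Z^22, C_2 ≅ Z^10.

The boundary map ∂_1: C_1 → C_0 is given by ∂[p,q] = [q] − [p].
The resulting 10×22 matrix has rank 9, and its Smith normal form has invariant factors (1,1,1,1,1,1,1,1,1).

The boundary map ∂_2: C_2 → C_1 maps a triangle to the signed sum of its edges. For instance
  ∂[1,2,7] = [2,7] − [1,7] + [1,2],
  ∂[1,6,9] = [6,9] − [1,9] + [1,6].
The 22×10 boundary matrix has rank 10 and Smith normal form diag(1,1,1,1,1,1,1,1,1,1).

From H_k ≅ ker(∂_k) / im(∂_{k+1}) we obtain:

  H_0: rank C_0 − rank ∂_1 = 10 − 9 = 1, and the invariant factors of ∂_1 are all 1, so H_0 = Z.
  H_1: rank ker ∂_1 − rank ∂_2 = (22 − 9) − 10 = 3, and the invariant factors of ∂_2 are all 1, so H_1 = Z^3.
  H_2: rank ker ∂_2 − rank ∂_3 = (10 − 10) − 0 = 0, and there is no ∂_3, so H_2 = 0.

As a check, the Euler characteristic is 10 − 22 + 10 = -2, which agrees with 1 − 3 + 0 = -2.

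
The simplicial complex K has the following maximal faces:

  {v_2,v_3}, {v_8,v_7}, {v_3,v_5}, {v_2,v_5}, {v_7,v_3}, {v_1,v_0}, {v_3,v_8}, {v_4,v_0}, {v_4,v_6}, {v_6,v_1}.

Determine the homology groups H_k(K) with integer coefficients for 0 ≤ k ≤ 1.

H_0 ≅ Z^2,  H_1 ≅ Z^3.

We work with the vertex ordering v_0 < v_1 < v_2 < v_3 < v_4 < v_5 < v_6 < v_7 < v_8. The simplices of K, each written with vertices in increasing order, are:

  0-simplices (9): [v_0], [v_1], [v_2], [v_3], [v_4], [v_5], [v_6], [v_7], [v_8]
  1-simplices (10): [v_0,v_1], [v_0,v_4], [v_1,v_6], [v_2,v_3], [v_2,v_5], [v_3,v_5], [v_3,v_7], [v_3,v_8], [v_4,v_6], [v_7,v_8]

giving chain groups C_0 ≅ Z^9, C_1 ≅ Z^10.

∂_1: C_1 → C_0 maps an edge to its endpoints' difference, ∂[p,q] = q − p.
This gives a 9×10 integer matrix of rank 7; reducing to Smith normal form yields diagonal entries (1,1,1,1,1,1,1).

Now H_k = ker ∂_k / im ∂_{k+1}, so:

  H_0: rank C_0 − rank ∂_1 = 9 − 7 = 2, and the invariant factors of ∂_1 are all 1, so H_0 ≅ Z^2.
  H_1: rank ker ∂_1 − rank ∂_2 = (10 − 7) − 0 = 3, and there is no ∂_2, so H_1 ≅ Z^3.

As a check, the Euler characteristic is 9 − 10 = -1, which agrees with 2 − 3 = -1.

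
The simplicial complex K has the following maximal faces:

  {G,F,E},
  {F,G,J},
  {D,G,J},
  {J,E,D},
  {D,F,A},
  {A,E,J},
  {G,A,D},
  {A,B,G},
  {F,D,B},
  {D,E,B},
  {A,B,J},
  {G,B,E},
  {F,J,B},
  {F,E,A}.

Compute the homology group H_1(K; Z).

K has 7 vertices, 21 edges, 14 triangles.
rank ∂_1 = 6, rank ∂_2 = 13 ⇒ b_1 = 21 − 6 − 13 = 2; all invariant factors of ∂_2 are 1 so no torsion. So H_1 ≅ Z^2.

H_1 ≅ Z^2.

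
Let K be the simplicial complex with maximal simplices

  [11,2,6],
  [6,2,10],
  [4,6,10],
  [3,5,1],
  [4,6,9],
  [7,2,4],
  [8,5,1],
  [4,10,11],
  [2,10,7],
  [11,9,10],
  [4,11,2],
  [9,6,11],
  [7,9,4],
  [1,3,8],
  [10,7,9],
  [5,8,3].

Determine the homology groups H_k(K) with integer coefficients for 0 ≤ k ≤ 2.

K has 11 vertices, 24 edges, 16 triangles.
rank ∂_0 = 0, rank ∂_1 = 9 ⇒ b_0 = 11 − 0 − 9 = 2; all invariant factors of ∂_1 are 1 so no torsion. So H_0 ≅ Z^2.
rank ∂_1 = 9, rank ∂_2 = 15 ⇒ b_1 = 24 − 9 − 15 = 0; ∂_2 has invariant factor(s) [2] giving torsion. So H_1 ≅ Z/2.
rank ∂_2 = 15, rank ∂_3 = 0 ⇒ b_2 = 16 − 15 − 0 = 1. So H_2 ≅ Z.

H_0 = Z^2,  H_1 = Z/2,  H_2 = Z.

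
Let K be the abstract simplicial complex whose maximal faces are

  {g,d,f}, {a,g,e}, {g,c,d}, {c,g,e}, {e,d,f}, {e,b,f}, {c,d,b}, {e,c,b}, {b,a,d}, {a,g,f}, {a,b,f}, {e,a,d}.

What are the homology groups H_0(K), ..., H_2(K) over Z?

Fix the vertex order a < b < c < d < e < f < g and write every simplex with vertices in increasing order. Then dim K = 2 and the simplices of K are:

  0-simplices (7): a, b, c, d, e, f, g
  1-simplices (18): ab, ad, ae, af, ag, bc, bd, be, bf, cd, ce, cg, de, df, dg, ef, eg, fg
  2-simplices (12): abd, abf, ade, aeg, afg, bcd, bce, bef, cdg, ceg, def, dfg

so the chain groups are C_0 ≅ Z^7, C_1 ≅ Z^18, C_2 ≅ Z^12.

∂_1: C_1 → C_0 sends each edge [p,q] (with p < q) to q − p. For instance
  ∂ad = d − a.
This gives a 7×18 integer matrix of rank 6; reducing to Smith normal form yields diagonal entries (1,1,1,1,1,1).

Boundary ∂_2: C_2 → C_1 maps a triangle to the signed sum of its edges. For instance
  ∂bef = ef − bf + be,
  ∂ceg = eg − cg + ce.
The 18×12 boundary matrix has rank 12 and Smith normal form diag(1,1,1,1,1,1,1,1,1,1,1,2).

Computing H_k = (kernel of ∂_k) / (image of ∂_{k+1}):

  H_0: rank C_0 − rank ∂_1 = 7 − 6 = 1, and the invariant factors of ∂_1 are all 1, so H_0 ≅ Z.
  H_1: rank ker ∂_1 − rank ∂_2 = (18 − 6) − 12 = 0, and ∂_2 has invariant factor 2 > 1, so H_1 ≅ Z/2Z.
  H_2: rank ker ∂_2 − rank ∂_3 = (12 − 12) − 0 = 0, and there is no ∂_3, so H_2 ≅ 0.

(K is a triangulation of the real projective plane RP^2.)

H_0 ≅ Z,  H_1 ≅ Z/2Z,  H_2 = 0.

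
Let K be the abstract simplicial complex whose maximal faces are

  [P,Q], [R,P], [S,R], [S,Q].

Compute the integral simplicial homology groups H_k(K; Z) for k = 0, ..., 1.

H_0 ≅ Z,  H_1 ≅ Z.

Fix the vertex order P < Q < R < S and write every simplex with vertices in increasing order. Then dim K = 1 and the simplices of K are:

  0-simplices (4): P, Q, R, S
  1-simplices (4): PQ, PR, QS, RS

so the chain groups are C_0 ≅ Z^4, C_1 ≅ Z^4.

∂_1: C_1 → C_0 maps an edge to its endpoints' difference, ∂[p,q] = q − p.
This gives a 4×4 integer matrix of rank 3; reducing to Smith normal form yields diagonal entries (1,1,1).

Reading off H_k = ker ∂_k / im ∂_{k+1}:

  H_0: rank C_0 − rank ∂_1 = 4 − 3 = 1, and the invariant factors of ∂_1 are all 1, so H_0 ≅ Z.
  H_1: rank ker ∂_1 − rank ∂_2 = (4 − 3) − 0 = 1, and there is no ∂_2, so H_1 ≅ Z.

As a check, the Euler characteristic is 4 − 4 = 0, which agrees with 1 − 1 = 0.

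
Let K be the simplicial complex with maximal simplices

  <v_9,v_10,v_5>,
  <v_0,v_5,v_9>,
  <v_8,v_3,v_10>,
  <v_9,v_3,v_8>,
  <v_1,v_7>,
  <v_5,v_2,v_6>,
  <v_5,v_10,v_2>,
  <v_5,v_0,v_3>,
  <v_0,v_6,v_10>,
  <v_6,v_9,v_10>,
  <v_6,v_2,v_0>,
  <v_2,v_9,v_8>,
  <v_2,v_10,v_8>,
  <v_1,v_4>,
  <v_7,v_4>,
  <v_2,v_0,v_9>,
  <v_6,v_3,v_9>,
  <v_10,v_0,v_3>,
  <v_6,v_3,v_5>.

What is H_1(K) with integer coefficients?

H_1 ≅ Z^3.

Take the total order v_0 < v_1 < v_2 < v_3 < v_4 < v_5 < v_6 < v_7 < v_8 < v_9 < v_10 on the vertex set. Then K (dimension 2) consists of the simplices:

  0-simplices (11): [v_0], [v_1], [v_2], [v_3], [v_4], [v_5], [v_6], [v_7], [v_8], [v_9], [v_10]
  1-simplices (27): (27 of them)
  2-simplices (16): (16 of them)

giving chain groups C_0 ≅ Z^11, C_1 ≅ Z^27, C_2 ≅ Z^16.

∂_1: C_1 → C_0 sends each edge [p,q] (with p < q) to q − p. For instance
  ∂[v_3,v_9] = [v_9] − [v_3].
The 11×27 boundary matrix has rank 9 and Smith normal form diag(1,1,1,1,1,1,1,1,1).

∂_2: C_2 → C_1 acts by ∂[p,q,r] = [q,r] − [p,r] + [p,q]. For instance
  ∂[v_3,v_6,v_9] = [v_6,v_9] − [v_3,v_9] + [v_3,v_6],
  ∂[v_0,v_3,v_5] = [v_3,v_5] − [v_0,v_5] + [v_0,v_3].
The 27×16 boundary matrix has rank 15 and Smith normal form diag(1,1,1,1,1,1,1,1,1,1,1,1,1,1,1).

Computing H_k = (kernel of ∂_k) / (image of ∂_{k+1}):

  H_1: rank ker ∂_1 − rank ∂_2 = (27 − 9) − 15 = 3, and the invariant factors of ∂_2 are all 1, so H_1 = Z^3.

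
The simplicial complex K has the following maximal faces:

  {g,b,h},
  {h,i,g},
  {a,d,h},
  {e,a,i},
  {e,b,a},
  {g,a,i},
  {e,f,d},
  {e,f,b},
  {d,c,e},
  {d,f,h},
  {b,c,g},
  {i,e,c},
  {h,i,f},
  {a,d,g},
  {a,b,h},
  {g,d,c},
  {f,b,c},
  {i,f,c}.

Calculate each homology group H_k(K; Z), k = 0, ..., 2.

H_0 ≅ Z,  H_1 ≅ Z ⊕ Z/2,  H_2 = 0.

Take the total order a < b < c < d < e < f < g < h < i on the vertex set. Then K (dimension 2) consists of the simplices:

  0-simplices (9): a, b, c, d, e, f, g, h, i
  1-simplices (27): ab, ad, ae, ag, ah, ai, bc, be, bf, bg, bh, cd, ce, cf, cg, ci, de, df, dg, dh, ef, ei, fh, fi, gh, gi, hi
  2-simplices (18): abe, abh, adg, adh, aei, agi, bcf, bcg, bef, bgh, cde, cdg, cei, cfi, def, dfh, fhi, ghi

so the chain groups are C_0 ≅ Z^9, C_1 ≅ Z^27, C_2 ≅ Z^18.

∂_1: C_1 → C_0 sends each edge [p,q] (with p < q) to q − p. For instance
  ∂fh = h − f.
This gives a 9×27 integer matrix of rank 8; reducing to Smith normal form yields diagonal entries (1,1,1,1,1,1,1,1).

Boundary ∂_2: C_2 → C_1 maps a triangle to the signed sum of its edges. For instance
  ∂cfi = fi − ci + cf,
  ∂def = ef − df + de.
The 27×18 boundary matrix has rank 18 and Smith normal form diag(1,1,1,1,1,1,1,1,1,1,1,1,1,1,1,1,1,2).

Computing H_k = (kernel of ∂_k) / (image of ∂_{k+1}):

  H_0: rank C_0 − rank ∂_1 = 9 − 8 = 1, and the invariant factors of ∂_1 are all 1, so H_0 ≅ Z.
  H_1: rank ker ∂_1 − rank ∂_2 = (27 − 8) − 18 = 1, and ∂_2 has invariant factor 2 > 1, so H_1 ≅ Z ⊕ Z/2.
  H_2: rank ker ∂_2 − rank ∂_3 = (18 − 18) − 0 = 0, and there is no ∂_3, so H_2 ≅ 0.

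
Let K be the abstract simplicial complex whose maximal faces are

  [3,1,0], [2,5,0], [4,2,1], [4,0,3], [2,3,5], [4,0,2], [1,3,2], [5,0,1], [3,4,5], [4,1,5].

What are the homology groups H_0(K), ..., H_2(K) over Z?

Order the vertices as 0 < 1 < 2 < 3 < 4 < 5. Listing each simplex with vertices in this order, K has dimension 2 with simplices:

  0-simplices (6): [0], [1], [2], [3], [4], [5]
  1-simplices (15): [0,1], [0,2], [0,3], [0,4], [0,5], [1,2], [1,3], [1,4], [1,5], [2,3], [2,4], [2,5], [3,4], [3,5], [4,5]
  2-simplices (10): [0,1,3], [0,1,5], [0,2,4], [0,2,5], [0,3,4], [1,2,3], [1,2,4], [1,4,5], [2,3,5], [3,4,5]

giving chain groups C_0 ≅ Z^6, C_1 ≅ Z^15, C_2 ≅ Z^10.

The boundary map ∂_1: C_1 → C_0 maps an edge to its endpoints' difference, ∂[p,q] = q − p. For instance
  ∂[1,3] = [3] − [1].
This gives a 6×15 integer matrix of rank 5; reducing to Smith normal form yields diagonal entries (1,1,1,1,1).

∂_2: C_2 → C_1 sends each 2-simplex [p,q,r] to [q,r] − [p,r] + [p,q]. For instance
  ∂[2,3,5] = [3,5] − [2,5] + [2,3],
  ∂[0,1,3] = [1,3] − [0,3] + [0,1].
This gives a 15×10 integer matrix of rank 10; reducing to Smith normal form yields diagonal entries (1,1,1,1,1,1,1,1,1,2).

Computing H_k = (kernel of ∂_k) / (image of ∂_{k+1}):

  H_0: rank C_0 − rank ∂_1 = 6 − 5 = 1, and the invariant factors of ∂_1 are all 1, so H_0 ≅ Z.
  H_1: rank ker ∂_1 − rank ∂_2 = (15 − 5) − 10 = 0, and ∂_2 has invariant factor 2 > 1, so H_1 ≅ Z_2.
  H_2: rank ker ∂_2 − rank ∂_3 = (10 − 10) − 0 = 0, and there is no ∂_3, so H_2 ≅ 0.

As a check, the Euler characteristic is 6 − 15 + 10 = 1, which agrees with 1 − 0 + 0 = 1.
(K is a triangulation of the real projective plane RP^2.)

H_0 = Z,  H_1 = Z_2,  H_2 = 0.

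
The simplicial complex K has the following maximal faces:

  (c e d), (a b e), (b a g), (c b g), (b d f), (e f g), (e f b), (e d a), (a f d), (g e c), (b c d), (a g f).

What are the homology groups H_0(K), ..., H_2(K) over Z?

H_0 ≅ Z,  H_1 ≅ Z/2,  H_2 = 0.

Order the vertices as a < b < c < d < e < f < g. Listing each simplex with vertices in this order, K has dimension 2 with simplices:

  0-simplices (7): a, b, c, d, e, f, g
  1-simplices (18): ab, ad, ae, af, ag, bc, bd, be, bf, bg, cd, ce, cg, de, df, ef, eg, fg
  2-simplices (12): abe, abg, ade, adf, afg, bcd, bcg, bdf, bef, cde, ceg, efg

Hence C_0 ≅ Z^7, C_1 ≅ Z^18, C_2 ≅ Z^12.

The boundary map ∂_1: C_1 → C_0 is given by ∂[p,q] = [q] − [p].
This gives a 7×18 integer matrix of rank 6; reducing to Smith normal form yields diagonal entries (1,1,1,1,1,1).

Boundary ∂_2: C_2 → C_1 maps a triangle to the signed sum of its edges. For instance
  ∂ceg = eg − cg + ce,
  ∂afg = fg − ag + af.
The 18×12 boundary matrix has rank 12 and Smith normal form diag(1,1,1,1,1,1,1,1,1,1,1,2).

From H_k ≅ ker(∂_k) / im(∂_{k+1}) we obtain:

  H_0: rank C_0 − rank ∂_1 = 7 − 6 = 1, and the invariant factors of ∂_1 are all 1, so H_0 = Z.
  H_1: rank ker ∂_1 − rank ∂_2 = (18 − 6) − 12 = 0, and ∂_2 has invariant factor 2 > 1, so H_1 = Z/2.
  H_2: rank ker ∂_2 − rank ∂_3 = (12 − 12) − 0 = 0, and there is no ∂_3, so H_2 = 0.

As a check, the Euler characteristic is 7 − 18 + 12 = 1, which agrees with 1 − 0 + 0 = 1.
(K is a triangulation of the real projective plane RP^2.)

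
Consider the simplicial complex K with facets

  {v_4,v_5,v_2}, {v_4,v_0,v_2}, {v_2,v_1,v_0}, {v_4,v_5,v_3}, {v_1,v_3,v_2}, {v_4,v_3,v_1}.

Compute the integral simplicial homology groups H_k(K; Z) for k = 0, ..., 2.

Take the total order v_0 < v_1 < v_2 < v_3 < v_4 < v_5 on the vertex set. Then K (dimension 2) consists of the simplices:

  0-simplices (6): [v_0], [v_1], [v_2], [v_3], [v_4], [v_5]
  1-simplices (12): [v_0,v_1], [v_0,v_2], [v_0,v_4], [v_1,v_2], [v_1,v_3], [v_1,v_4], [v_2,v_3], [v_2,v_4], [v_2,v_5], [v_3,v_4], [v_3,v_5], [v_4,v_5]
  2-simplices (6): [v_0,v_1,v_2], [v_0,v_2,v_4], [v_1,v_2,v_3], [v_1,v_3,v_4], [v_2,v_4,v_5], [v_3,v_4,v_5]

giving chain groups C_0 ≅ Z^6, C_1 ≅ Z^12, C_2 ≅ Z^6.

The boundary map ∂_1: C_1 → C_0 maps an edge to its endpoints' difference, ∂[p,q] = q − p.
The 6×12 boundary matrix has rank 5 and Smith normal form diag(1,1,1,1,1).

The boundary map ∂_2: C_2 → C_1 sends each 2-simplex [p,q,r] to [q,r] − [p,r] + [p,q]. For instance
  ∂[v_0,v_1,v_2] = [v_1,v_2] − [v_0,v_2] + [v_0,v_1],
  ∂[v_2,v_4,v_5] = [v_4,v_5] − [v_2,v_5] + [v_2,v_4].
The resulting 12×6 matrix has rank 6, and its Smith normal form has invariant factors (1,1,1,1,1,1).

From H_k ≅ ker(∂_k) / im(∂_{k+1}) we obtain:

  H_0: rank C_0 − rank ∂_1 = 6 − 5 = 1, and the invariant factors of ∂_1 are all 1, so H_0 ≅ Z.
  H_1: rank ker ∂_1 − rank ∂_2 = (12 − 5) − 6 = 1, and the invariant factors of ∂_2 are all 1, so H_1 ≅ Z.
  H_2: rank ker ∂_2 − rank ∂_3 = (6 − 6) − 0 = 0, and there is no ∂_3, so H_2 ≅ 0.

As a check, the Euler characteristic is 6 − 12 + 6 = 0, which agrees with 1 − 1 + 0 = 0.

H_0 = Z,  H_1 = Z,  H_2 = 0.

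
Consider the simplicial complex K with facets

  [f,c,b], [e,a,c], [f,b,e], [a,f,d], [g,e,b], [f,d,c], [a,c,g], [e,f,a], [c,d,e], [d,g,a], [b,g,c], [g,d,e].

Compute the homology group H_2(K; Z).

Take the total order a < b < c < d < e < f < g on the vertex set. Then K (dimension 2) consists of the simplices:

  0-simplices (7): a, b, c, d, e, f, g
  1-simplices (18): ac, ad, ae, af, ag, bc, be, bf, bg, cd, ce, cf, cg, de, df, dg, ef, eg
  2-simplices (12): ace, acg, adf, adg, aef, bcf, bcg, bef, beg, cde, cdf, deg

giving chain groups C_0 ≅ Z^7, C_1 ≅ Z^18, C_2 ≅ Z^12.

∂_1: C_1 → C_0 maps an edge to its endpoints' difference, ∂[p,q] = q − p.
As a 7×18 matrix over Z this has rank 6, with invariant factors (1,1,1,1,1,1).

Boundary ∂_2: C_2 → C_1 maps a triangle to the signed sum of its edges. For instance
  ∂beg = eg − bg + be,
  ∂bcf = cf − bf + bc.
This gives a 18×12 integer matrix of rank 12; reducing to Smith normal form yields diagonal entries (1,1,1,1,1,1,1,1,1,1,1,2).

Now H_k = ker ∂_k / im ∂_{k+1}, so:

  H_2: rank ker ∂_2 − rank ∂_3 = (12 − 12) − 0 = 0, and there is no ∂_3, so H_2 ≅ 0.

(K is a triangulation of the real projective plane RP^2.)

H_2 ≅ 0.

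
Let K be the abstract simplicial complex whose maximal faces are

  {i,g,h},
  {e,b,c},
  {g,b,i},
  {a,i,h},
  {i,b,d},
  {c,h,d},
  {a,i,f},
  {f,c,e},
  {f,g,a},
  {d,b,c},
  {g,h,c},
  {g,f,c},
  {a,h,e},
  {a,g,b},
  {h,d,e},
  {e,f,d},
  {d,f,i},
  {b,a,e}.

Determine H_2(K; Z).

H_2 = 0.

Take the total order a < b < c < d < e < f < g < h < i on the vertex set. Then K (dimension 2) consists of the simplices:

  0-simplices (9): a, b, c, d, e, f, g, h, i
  1-simplices (27): ab, ae, af, ag, ah, ai, bc, bd, be, bg, bi, cd, ce, cf, cg, ch, de, df, dh, di, ef, eh, fg, fi, gh, gi, hi
  2-simplices (18): abe, abg, aeh, afg, afi, ahi, bcd, bce, bdi, bgi, cdh, cef, cfg, cgh, def, deh, dfi, ghi

Hence C_0 ≅ Z^9, C_1 ≅ Z^27, C_2 ≅ Z^18.

∂_1: C_1 → C_0 sends each edge [p,q] (with p < q) to q − p. For instance
  ∂be = e − b.
This gives a 9×27 integer matrix of rank 8; reducing to Smith normal form yields diagonal entries (1,1,1,1,1,1,1,1).

∂_2: C_2 → C_1 sends each 2-simplex [p,q,r] to [q,r] − [p,r] + [p,q]. For instance
  ∂bce = ce − be + bc,
  ∂afg = fg − ag + af.
As a 27×18 matrix over Z this has rank 18, with invariant factors (1,1,1,1,1,1,1,1,1,1,1,1,1,1,1,1,1,2).

Now H_k = ker ∂_k / im ∂_{k+1}, so:

  H_2: rank ker ∂_2 − rank ∂_3 = (18 − 18) − 0 = 0, and there is no ∂_3, so H_2 ≅ 0.

(K is a triangulation of the Klein bottle.)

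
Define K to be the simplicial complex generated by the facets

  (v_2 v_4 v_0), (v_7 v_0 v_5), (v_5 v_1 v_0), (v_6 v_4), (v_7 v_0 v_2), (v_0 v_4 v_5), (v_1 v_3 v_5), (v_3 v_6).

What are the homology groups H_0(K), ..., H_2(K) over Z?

H_0 = Z,  H_1 = Z,  H_2 = 0.

Take the total order v_0 < v_1 < v_2 < v_3 < v_4 < v_5 < v_6 < v_7 on the vertex set. Then K (dimension 2) consists of the simplices:

  0-simplices (8): [v_0], [v_1], [v_2], [v_3], [v_4], [v_5], [v_6], [v_7]
  1-simplices (14): [v_0,v_1], [v_0,v_2], [v_0,v_4], [v_0,v_5], [v_0,v_7], [v_1,v_3], [v_1,v_5], [v_2,v_4], [v_2,v_7], [v_3,v_5], [v_3,v_6], [v_4,v_5], [v_4,v_6], [v_5,v_7]
  2-simplices (6): [v_0,v_1,v_5], [v_0,v_2,v_4], [v_0,v_2,v_7], [v_0,v_4,v_5], [v_0,v_5,v_7], [v_1,v_3,v_5]

giving chain groups C_0 ≅ Z^8, C_1 ≅ Z^14, C_2 ≅ Z^6.

The boundary map ∂_1: C_1 → C_0 maps an edge to its endpoints' difference, ∂[p,q] = q − p.
This gives a 8×14 integer matrix of rank 7; reducing to Smith normal form yields diagonal entries (1,1,1,1,1,1,1).

The boundary map ∂_2: C_2 → C_1 sends each 2-simplex [p,q,r] to [q,r] − [p,r] + [p,q]. For instance
  ∂[v_0,v_1,v_5] = [v_1,v_5] − [v_0,v_5] + [v_0,v_1],
  ∂[v_0,v_4,v_5] = [v_4,v_5] − [v_0,v_5] + [v_0,v_4].
This gives a 14×6 integer matrix of rank 6; reducing to Smith normal form yields diagonal entries (1,1,1,1,1,1).

Now H_k = ker ∂_k / im ∂_{k+1}, so:

  H_0: rank C_0 − rank ∂_1 = 8 − 7 = 1, and the invariant factors of ∂_1 are all 1, so H_0 ≅ Z.
  H_1: rank ker ∂_1 − rank ∂_2 = (14 − 7) − 6 = 1, and the invariant factors of ∂_2 are all 1, so H_1 ≅ Z.
  H_2: rank ker ∂_2 − rank ∂_3 = (6 − 6) − 0 = 0, and there is no ∂_3, so H_2 ≅ 0.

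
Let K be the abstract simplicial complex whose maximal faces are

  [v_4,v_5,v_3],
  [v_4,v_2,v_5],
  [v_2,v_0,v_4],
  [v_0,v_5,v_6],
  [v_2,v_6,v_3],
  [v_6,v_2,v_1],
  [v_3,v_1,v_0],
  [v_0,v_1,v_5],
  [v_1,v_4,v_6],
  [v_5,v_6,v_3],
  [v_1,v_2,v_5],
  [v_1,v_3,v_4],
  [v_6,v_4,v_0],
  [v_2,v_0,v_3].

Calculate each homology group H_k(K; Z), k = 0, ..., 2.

Order the vertices as v_0 < v_1 < v_2 < v_3 < v_4 < v_5 < v_6. Listing each simplex with vertices in this order, K has dimension 2 with simplices:

  0-simplices (7): [v_0], [v_1], [v_2], [v_3], [v_4], [v_5], [v_6]
  1-simplices (21): (21 of them)
  2-simplices (14): (14 of them)

giving chain groups C_0 ≅ Z^7, C_1 ≅ Z^21, C_2 ≅ Z^14.

∂_1: C_1 → C_0 sends each edge [p,q] (with p < q) to q − p. For instance
  ∂[v_0,v_5] = [v_5] − [v_0].
This gives a 7×21 integer matrix of rank 6; reducing to Smith normal form yields diagonal entries (1,1,1,1,1,1).

∂_2: C_2 → C_1 sends each 2-simplex [p,q,r] to [q,r] − [p,r] + [p,q]. For instance
  ∂[v_3,v_4,v_5] = [v_4,v_5] − [v_3,v_5] + [v_3,v_4],
  ∂[v_2,v_4,v_5] = [v_4,v_5] − [v_2,v_5] + [v_2,v_4].
As a 21×14 matrix over Z this has rank 13, with invariant factors (1,1,1,1,1,1,1,1,1,1,1,1,1).

Computing H_k = (kernel of ∂_k) / (image of ∂_{k+1}):

  H_0: rank C_0 − rank ∂_1 = 7 − 6 = 1, and the invariant factors of ∂_1 are all 1, so H_0 = Z.
  H_1: rank ker ∂_1 − rank ∂_2 = (21 − 6) − 13 = 2, and the invariant factors of ∂_2 are all 1, so H_1 = Z^2.
  H_2: rank ker ∂_2 − rank ∂_3 = (14 − 13) − 0 = 1, and there is no ∂_3, so H_2 = Z.

As a check, the Euler characteristic is 7 − 21 + 14 = 0, which agrees with 1 − 2 + 1 = 0.

H_0 = Z,  H_1 = Z^2,  H_2 = Z.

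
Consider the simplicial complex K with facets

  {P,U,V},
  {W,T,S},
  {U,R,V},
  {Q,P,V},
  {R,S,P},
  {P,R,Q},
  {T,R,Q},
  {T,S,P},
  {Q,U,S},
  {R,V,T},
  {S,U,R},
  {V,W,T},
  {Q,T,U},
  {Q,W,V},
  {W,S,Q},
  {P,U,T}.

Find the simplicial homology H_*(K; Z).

K has 8 vertices, 24 edges, 16 triangles.
rank ∂_0 = 0, rank ∂_1 = 7 ⇒ b_0 = 8 − 0 − 7 = 1; all invariant factors of ∂_1 are 1 so no torsion. So H_0 ≅ Z.
rank ∂_1 = 7, rank ∂_2 = 15 ⇒ b_1 = 24 − 7 − 15 = 2; all invariant factors of ∂_2 are 1 so no torsion. So H_1 ≅ Z^2.
rank ∂_2 = 15, rank ∂_3 = 0 ⇒ b_2 = 16 − 15 − 0 = 1. So H_2 ≅ Z.

H_0 ≅ Z,  H_1 ≅ Z^2,  H_2 ≅ Z.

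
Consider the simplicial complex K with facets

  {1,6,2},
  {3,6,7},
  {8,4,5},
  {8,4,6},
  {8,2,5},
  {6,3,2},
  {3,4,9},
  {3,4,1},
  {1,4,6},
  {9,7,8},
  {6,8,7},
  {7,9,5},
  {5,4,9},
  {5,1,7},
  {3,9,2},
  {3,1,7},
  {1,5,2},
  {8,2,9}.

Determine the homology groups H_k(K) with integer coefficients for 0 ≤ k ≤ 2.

Order the vertices as 1 < 2 < 3 < 4 < 5 < 6 < 7 < 8 < 9. Listing each simplex with vertices in this order, K has dimension 2 with simplices:

  0-simplices (9): [1], [2], [3], [4], [5], [6], [7], [8], [9]
  1-simplices (27): (27 of them)
  2-simplices (18): [1,2,5], [1,2,6], [1,3,4], [1,3,7], [1,4,6], [1,5,7], [2,3,6], [2,3,9], [2,5,8], [2,8,9], [3,4,9], [3,6,7], [4,5,8], [4,5,9], [4,6,8], [5,7,9], [6,7,8], [7,8,9]

so the chain groups are C_0 ≅ Z^9, C_1 ≅ Z^27, C_2 ≅ Z^18.

∂_1: C_1 → C_0 maps an edge to its endpoints' difference, ∂[p,q] = q − p. For instance
  ∂[2,3] = [3] − [2].
The 9×27 boundary matrix has rank 8 and Smith normal form diag(1,1,1,1,1,1,1,1).

∂_2: C_2 → C_1 sends each 2-simplex [p,q,r] to [q,r] − [p,r] + [p,q]. For instance
  ∂[6,7,8] = [7,8] − [6,8] + [6,7],
  ∂[4,6,8] = [6,8] − [4,8] + [4,6].
The resulting 27×18 matrix has rank 18, and its Smith normal form has invariant factors (1,1,1,1,1,1,1,1,1,1,1,1,1,1,1,1,1,2).

From H_k ≅ ker(∂_k) / im(∂_{k+1}) we obtain:

  H_0: rank C_0 − rank ∂_1 = 9 − 8 = 1, and the invariant factors of ∂_1 are all 1, so H_0 = Z.
  H_1: rank ker ∂_1 − rank ∂_2 = (27 − 8) − 18 = 1, and ∂_2 has invariant factor 2 > 1, so H_1 = Z ⊕ Z/2.
  H_2: rank ker ∂_2 − rank ∂_3 = (18 − 18) − 0 = 0, and there is no ∂_3, so H_2 = 0.

As a check, the Euler characteristic is 9 − 27 + 18 = 0, which agrees with 1 − 1 + 0 = 0.

H_0 = Z,  H_1 = Z ⊕ Z/2,  H_2 = 0.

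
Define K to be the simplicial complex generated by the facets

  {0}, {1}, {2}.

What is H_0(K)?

We work with the vertex ordering 0 < 1 < 2. The simplices of K, each written with vertices in increasing order, are:

  0-simplices (3): [0], [1], [2]

Hence C_0 ≅ Z^3.

Computing H_k = (kernel of ∂_k) / (image of ∂_{k+1}):

  H_0: rank C_0 − rank ∂_1 = 3 − 0 = 3, and there is no ∂_1, so H_0 ≅ Z^3.

(K is a triangulation of a set of 3 points.)

H_0 ≅ Z^3.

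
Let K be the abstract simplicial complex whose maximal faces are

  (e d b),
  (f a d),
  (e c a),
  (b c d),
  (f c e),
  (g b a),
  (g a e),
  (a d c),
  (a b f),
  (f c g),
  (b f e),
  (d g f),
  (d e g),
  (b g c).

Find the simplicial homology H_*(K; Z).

H_0 ≅ Z,  H_1 ≅ Z^2,  H_2 ≅ Z.

We work with the vertex ordering a < b < c < d < e < f < g. The simplices of K, each written with vertices in increasing order, are:

  0-simplices (7): a, b, c, d, e, f, g
  1-simplices (21): ab, ac, ad, ae, af, ag, bc, bd, be, bf, bg, cd, ce, cf, cg, de, df, dg, ef, eg, fg
  2-simplices (14): abf, abg, acd, ace, adf, aeg, bcd, bcg, bde, bef, cef, cfg, deg, dfg

giving chain groups C_0 ≅ Z^7, C_1 ≅ Z^21, C_2 ≅ Z^14.

The boundary map ∂_1: C_1 → C_0 maps an edge to its endpoints' difference, ∂[p,q] = q − p.
This gives a 7×21 integer matrix of rank 6; reducing to Smith normal form yields diagonal entries (1,1,1,1,1,1).

The boundary map ∂_2: C_2 → C_1 sends each 2-simplex [p,q,r] to [q,r] − [p,r] + [p,q]. For instance
  ∂acd = cd − ad + ac,
  ∂dfg = fg − dg + df.
This gives a 21×14 integer matrix of rank 13; reducing to Smith normal form yields diagonal entries (1,1,1,1,1,1,1,1,1,1,1,1,1).

Reading off H_k = ker ∂_k / im ∂_{k+1}:

  H_0: rank C_0 − rank ∂_1 = 7 − 6 = 1, and the invariant factors of ∂_1 are all 1, so H_0 ≅ Z.
  H_1: rank ker ∂_1 − rank ∂_2 = (21 − 6) − 13 = 2, and the invariant factors of ∂_2 are all 1, so H_1 ≅ Z^2.
  H_2: rank ker ∂_2 − rank ∂_3 = (14 − 13) − 0 = 1, and there is no ∂_3, so H_2 ≅ Z.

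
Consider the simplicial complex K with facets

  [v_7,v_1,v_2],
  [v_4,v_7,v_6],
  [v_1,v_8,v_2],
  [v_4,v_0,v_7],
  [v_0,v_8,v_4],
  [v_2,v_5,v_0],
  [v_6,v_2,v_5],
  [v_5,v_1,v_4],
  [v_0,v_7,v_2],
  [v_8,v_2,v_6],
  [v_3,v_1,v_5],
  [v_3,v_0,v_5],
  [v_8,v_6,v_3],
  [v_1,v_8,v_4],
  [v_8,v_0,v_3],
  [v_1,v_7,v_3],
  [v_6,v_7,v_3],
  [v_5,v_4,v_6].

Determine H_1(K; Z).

H_1 = Z^2.

We work with the vertex ordering v_0 < v_1 < v_2 < v_3 < v_4 < v_5 < v_6 < v_7 < v_8. The simplices of K, each written with vertices in increasing order, are:

  0-simplices (9): [v_0], [v_1], [v_2], [v_3], [v_4], [v_5], [v_6], [v_7], [v_8]
  1-simplices (27): (27 of them)
  2-simplices (18): (18 of them)

giving chain groups C_0 ≅ Z^9, C_1 ≅ Z^27, C_2 ≅ Z^18.

The boundary map ∂_1: C_1 → C_0 is given by ∂[p,q] = [q] − [p]. For instance
  ∂[v_1,v_3] = [v_3] − [v_1].
The 9×27 boundary matrix has rank 8 and Smith normal form diag(1,1,1,1,1,1,1,1).

Boundary ∂_2: C_2 → C_1 acts by ∂[p,q,r] = [q,r] − [p,r] + [p,q]. For instance
  ∂[v_1,v_2,v_7] = [v_2,v_7] − [v_1,v_7] + [v_1,v_2],
  ∂[v_0,v_4,v_7] = [v_4,v_7] − [v_0,v_7] + [v_0,v_4].
As a 27×18 matrix over Z this has rank 17, with invariant factors (1,1,1,1,1,1,1,1,1,1,1,1,1,1,1,1,1).

Reading off H_k = ker ∂_k / im ∂_{k+1}:

  H_1: rank ker ∂_1 − rank ∂_2 = (27 − 8) − 17 = 2, and the invariant factors of ∂_2 are all 1, so H_1 ≅ Z^2.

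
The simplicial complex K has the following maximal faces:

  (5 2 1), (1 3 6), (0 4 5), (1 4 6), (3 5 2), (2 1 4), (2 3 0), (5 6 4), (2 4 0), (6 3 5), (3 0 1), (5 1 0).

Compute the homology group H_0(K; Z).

Fix the vertex order 0 < 1 < 2 < 3 < 4 < 5 < 6 and write every simplex with vertices in increasing order. Then dim K = 2 and the simplices of K are:

  0-simplices (7): [0], [1], [2], [3], [4], [5], [6]
  1-simplices (18): [0,1], [0,2], [0,3], [0,4], [0,5], [1,2], [1,3], [1,4], [1,5], [1,6], [2,3], [2,4], [2,5], [3,5], [3,6], [4,5], [4,6], [5,6]
  2-simplices (12): [0,1,3], [0,1,5], [0,2,3], [0,2,4], [0,4,5], [1,2,4], [1,2,5], [1,3,6], [1,4,6], [2,3,5], [3,5,6], [4,5,6]

so the chain groups are C_0 ≅ Z^7, C_1 ≅ Z^18, C_2 ≅ Z^12.

Boundary ∂_1: C_1 → C_0 is given by ∂[p,q] = [q] − [p]. For instance
  ∂[4,5] = [5] − [4].
The 7×18 boundary matrix has rank 6 and Smith normal form diag(1,1,1,1,1,1).

Boundary ∂_2: C_2 → C_1 maps a triangle to the signed sum of its edges. For instance
  ∂[0,2,4] = [2,4] − [0,4] + [0,2],
  ∂[0,2,3] = [2,3] − [0,3] + [0,2].
This gives a 18×12 integer matrix of rank 12; reducing to Smith normal form yields diagonal entries (1,1,1,1,1,1,1,1,1,1,1,2).

From H_k ≅ ker(∂_k) / im(∂_{k+1}) we obtain:

  H_0: rank C_0 − rank ∂_1 = 7 − 6 = 1, and the invariant factors of ∂_1 are all 1, so H_0 = Z.

H_0 = Z.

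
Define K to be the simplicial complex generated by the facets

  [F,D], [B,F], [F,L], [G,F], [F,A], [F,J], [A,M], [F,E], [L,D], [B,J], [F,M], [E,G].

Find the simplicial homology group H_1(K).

H_1 ≅ Z^4.

Fix the vertex order A < B < D < E < F < G < J < L < M and write every simplex with vertices in increasing order. Then dim K = 1 and the simplices of K are:

  0-simplices (9): A, B, D, E, F, G, J, L, M
  1-simplices (12): AF, AM, BF, BJ, DF, DL, EF, EG, FG, FJ, FL, FM

so the chain groups are C_0 ≅ Z^9, C_1 ≅ Z^12.

Boundary ∂_1: C_1 → C_0 is given by ∂[p,q] = [q] − [p]. For instance
  ∂FJ = J − F.
The 9×12 boundary matrix has rank 8 and Smith normal form diag(1,1,1,1,1,1,1,1).

Reading off H_k = ker ∂_k / im ∂_{k+1}:

  H_1: rank ker ∂_1 − rank ∂_2 = (12 − 8) − 0 = 4, and there is no ∂_2, so H_1 = Z^4.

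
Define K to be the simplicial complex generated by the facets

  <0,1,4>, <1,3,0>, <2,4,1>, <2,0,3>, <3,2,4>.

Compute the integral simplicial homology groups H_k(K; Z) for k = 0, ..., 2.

Take the total order 0 < 1 < 2 < 3 < 4 on the vertex set. Then K (dimension 2) consists of the simplices:

  0-simplices (5): [0], [1], [2], [3], [4]
  1-simplices (10): [0,1], [0,2], [0,3], [0,4], [1,2], [1,3], [1,4], [2,3], [2,4], [3,4]
  2-simplices (5): [0,1,3], [0,1,4], [0,2,3], [1,2,4], [2,3,4]

giving chain groups C_0 ≅ Z^5, C_1 ≅ Z^10, C_2 ≅ Z^5.

The boundary map ∂_1: C_1 → C_0 sends each edge [p,q] (with p < q) to q − p.
The 5×10 boundary matrix has rank 4 and Smith normal form diag(1,1,1,1).

The boundary map ∂_2: C_2 → C_1 sends each 2-simplex [p,q,r] to [q,r] − [p,r] + [p,q]. For instance
  ∂[0,1,4] = [1,4] − [0,4] + [0,1],
  ∂[0,2,3] = [2,3] − [0,3] + [0,2].
The resulting 10×5 matrix has rank 5, and its Smith normal form has invariant factors (1,1,1,1,1).

Computing H_k = (kernel of ∂_k) / (image of ∂_{k+1}):

  H_0: rank C_0 − rank ∂_1 = 5 − 4 = 1, and the invariant factors of ∂_1 are all 1, so H_0 = Z.
  H_1: rank ker ∂_1 − rank ∂_2 = (10 − 4) − 5 = 1, and the invariant factors of ∂_2 are all 1, so H_1 = Z.
  H_2: rank ker ∂_2 − rank ∂_3 = (5 − 5) − 0 = 0, and there is no ∂_3, so H_2 = 0.

(K is a triangulation of the Möbius band.)

H_0 ≅ Z,  H_1 ≅ Z,  H_2 = 0.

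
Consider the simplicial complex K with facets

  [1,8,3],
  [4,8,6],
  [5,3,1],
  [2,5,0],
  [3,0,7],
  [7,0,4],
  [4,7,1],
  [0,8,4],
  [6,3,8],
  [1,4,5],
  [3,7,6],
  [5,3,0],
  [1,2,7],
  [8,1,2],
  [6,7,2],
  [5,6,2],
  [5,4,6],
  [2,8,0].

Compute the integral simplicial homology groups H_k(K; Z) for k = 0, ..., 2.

Order the vertices as 0 < 1 < 2 < 3 < 4 < 5 < 6 < 7 < 8. Listing each simplex with vertices in this order, K has dimension 2 with simplices:

  0-simplices (9): [0], [1], [2], [3], [4], [5], [6], [7], [8]
  1-simplices (27): (27 of them)
  2-simplices (18): [0,2,5], [0,2,8], [0,3,5], [0,3,7], [0,4,7], [0,4,8], [1,2,7], [1,2,8], [1,3,5], [1,3,8], [1,4,5], [1,4,7], [2,5,6], [2,6,7], [3,6,7], [3,6,8], [4,5,6], [4,6,8]

Hence C_0 ≅ Z^9, C_1 ≅ Z^27, C_2 ≅ Z^18.

The boundary map ∂_1: C_1 → C_0 sends each edge [p,q] (with p < q) to q − p. For instance
  ∂[0,5] = [5] − [0].
As a 9×27 matrix over Z this has rank 8, with invariant factors (1,1,1,1,1,1,1,1).

∂_2: C_2 → C_1 maps a triangle to the signed sum of its edges. For instance
  ∂[1,4,7] = [4,7] − [1,7] + [1,4],
  ∂[1,2,8] = [2,8] − [1,8] + [1,2].
The resulting 27×18 matrix has rank 17, and its Smith normal form has invariant factors (1,1,1,1,1,1,1,1,1,1,1,1,1,1,1,1,1).

Reading off H_k = ker ∂_k / im ∂_{k+1}:

  H_0: rank C_0 − rank ∂_1 = 9 − 8 = 1, and the invariant factors of ∂_1 are all 1, so H_0 = Z.
  H_1: rank ker ∂_1 − rank ∂_2 = (27 − 8) − 17 = 2, and the invariant factors of ∂_2 are all 1, so H_1 = Z^2.
  H_2: rank ker ∂_2 − rank ∂_3 = (18 − 17) − 0 = 1, and there is no ∂_3, so H_2 = Z.

As a check, the Euler characteristic is 9 − 27 + 18 = 0, which agrees with 1 − 2 + 1 = 0.

H_0 = Z,  H_1 = Z^2,  H_2 = Z.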